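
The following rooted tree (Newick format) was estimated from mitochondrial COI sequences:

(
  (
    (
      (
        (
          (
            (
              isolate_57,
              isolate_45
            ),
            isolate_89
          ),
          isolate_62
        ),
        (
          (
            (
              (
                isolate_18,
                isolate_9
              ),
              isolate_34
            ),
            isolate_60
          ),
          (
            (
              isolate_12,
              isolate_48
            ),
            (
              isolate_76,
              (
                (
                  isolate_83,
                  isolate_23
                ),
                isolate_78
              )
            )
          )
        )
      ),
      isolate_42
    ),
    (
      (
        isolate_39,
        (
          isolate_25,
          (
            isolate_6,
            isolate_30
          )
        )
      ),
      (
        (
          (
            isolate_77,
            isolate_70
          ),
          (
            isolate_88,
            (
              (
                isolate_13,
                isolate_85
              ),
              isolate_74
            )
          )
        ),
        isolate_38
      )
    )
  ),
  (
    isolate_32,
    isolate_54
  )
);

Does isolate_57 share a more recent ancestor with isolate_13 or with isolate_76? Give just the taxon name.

The MRCA of isolate_57 and isolate_76 subtends ((((isolate_57,isolate_45),isolate_89),isolate_62),((((isolate_18,isolate_9),isolate_34),isolate_60),((isolate_12,isolate_48),(isolate_76,((isolate_83,isolate_23),isolate_78))))) (14 taxa).
The MRCA of isolate_57 and isolate_13 subtends ((((((isolate_57,isolate_45),isolate_89),isolate_62),((((isolate_18,isolate_9),isolate_34),isolate_60),((isolate_12,isolate_48),(isolate_76,((isolate_83,isolate_23),isolate_78))))),isolate_42),((isolate_39,(isolate_25,(isolate_6,isolate_30))),(((isolate_77,isolate_70),(isolate_88,((isolate_13,isolate_85),isolate_74))),isolate_38))) (26 taxa).
The first is nested inside the second, so isolate_57 shares a more recent common ancestor with isolate_76.

isolate_76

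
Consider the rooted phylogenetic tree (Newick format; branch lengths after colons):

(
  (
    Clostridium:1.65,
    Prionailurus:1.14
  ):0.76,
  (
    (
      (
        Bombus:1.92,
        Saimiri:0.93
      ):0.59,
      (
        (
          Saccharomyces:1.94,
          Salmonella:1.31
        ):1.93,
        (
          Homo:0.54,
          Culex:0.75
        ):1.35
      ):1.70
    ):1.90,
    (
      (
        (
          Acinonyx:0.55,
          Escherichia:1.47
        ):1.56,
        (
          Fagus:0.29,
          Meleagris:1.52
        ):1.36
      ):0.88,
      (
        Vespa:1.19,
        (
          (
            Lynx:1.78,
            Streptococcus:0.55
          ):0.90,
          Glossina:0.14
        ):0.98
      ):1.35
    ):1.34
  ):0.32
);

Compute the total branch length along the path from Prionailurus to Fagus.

The path runs Prionailurus → … → MRCA → … → Fagus; the MRCA is the root of the tree.
Branch lengths along that path: 1.14 + 0.76 + 0.32 + 1.34 + 0.88 + 1.36 + 0.29 = 6.09.

6.09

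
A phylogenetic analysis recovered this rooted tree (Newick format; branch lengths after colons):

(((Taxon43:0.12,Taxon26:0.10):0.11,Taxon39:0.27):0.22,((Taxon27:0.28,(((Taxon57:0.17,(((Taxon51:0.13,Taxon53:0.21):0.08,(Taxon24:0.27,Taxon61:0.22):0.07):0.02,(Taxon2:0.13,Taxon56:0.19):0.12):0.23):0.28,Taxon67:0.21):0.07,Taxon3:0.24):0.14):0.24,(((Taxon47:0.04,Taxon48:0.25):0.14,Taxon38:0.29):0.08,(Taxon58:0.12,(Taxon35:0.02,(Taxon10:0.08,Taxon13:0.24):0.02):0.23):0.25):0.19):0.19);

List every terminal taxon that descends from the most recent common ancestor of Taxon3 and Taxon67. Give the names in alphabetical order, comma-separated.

Tracing Taxon3: it sits inside (((Taxon57,(((Taxon51,Taxon53),(Taxon24,Taxon61)),(Taxon2,Taxon56))),Taxon67),Taxon3).
Tracing Taxon67: it sits inside ((Taxon57,(((Taxon51,Taxon53),(Taxon24,Taxon61)),(Taxon2,Taxon56))),Taxon67).
The smallest clade enclosing both is (((Taxon57,(((Taxon51,Taxon53),(Taxon24,Taxon61)),(Taxon2,Taxon56))),Taxon67),Taxon3); the answer is its 9 terminal taxa in alphabetical order.

Taxon2, Taxon24, Taxon3, Taxon51, Taxon53, Taxon56, Taxon57, Taxon61, Taxon67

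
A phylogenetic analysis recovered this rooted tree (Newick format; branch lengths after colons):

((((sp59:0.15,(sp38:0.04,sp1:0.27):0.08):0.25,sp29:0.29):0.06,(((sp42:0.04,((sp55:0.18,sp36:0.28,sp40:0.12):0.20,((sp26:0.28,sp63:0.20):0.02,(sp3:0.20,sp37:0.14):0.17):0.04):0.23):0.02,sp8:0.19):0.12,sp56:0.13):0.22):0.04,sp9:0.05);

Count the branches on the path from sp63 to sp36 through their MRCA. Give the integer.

The MRCA of sp63 and sp36 is the node subtending ((sp55,sp36,sp40),((sp26,sp63),(sp3,sp37))).
From sp63 up to that node: 3 branches. From sp36 up to the same node: 2 branches. Total: 3 + 2 = 5.

5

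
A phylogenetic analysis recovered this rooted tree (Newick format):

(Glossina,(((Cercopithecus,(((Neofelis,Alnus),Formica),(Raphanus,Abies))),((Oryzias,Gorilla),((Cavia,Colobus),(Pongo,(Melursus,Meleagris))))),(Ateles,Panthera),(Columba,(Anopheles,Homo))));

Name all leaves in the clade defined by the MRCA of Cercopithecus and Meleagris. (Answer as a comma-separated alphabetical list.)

Tracing Cercopithecus: it sits inside (Cercopithecus,(((Neofelis,Alnus),Formica),(Raphanus,Abies))).
Tracing Meleagris: it sits inside (Melursus,Meleagris).
The smallest clade enclosing both is ((Cercopithecus,(((Neofelis,Alnus),Formica),(Raphanus,Abies))),((Oryzias,Gorilla),((Cavia,Colobus),(Pongo,(Melursus,Meleagris))))); the answer is its 13 terminal taxa in alphabetical order.

Abies, Alnus, Cavia, Cercopithecus, Colobus, Formica, Gorilla, Meleagris, Melursus, Neofelis, Oryzias, Pongo, Raphanus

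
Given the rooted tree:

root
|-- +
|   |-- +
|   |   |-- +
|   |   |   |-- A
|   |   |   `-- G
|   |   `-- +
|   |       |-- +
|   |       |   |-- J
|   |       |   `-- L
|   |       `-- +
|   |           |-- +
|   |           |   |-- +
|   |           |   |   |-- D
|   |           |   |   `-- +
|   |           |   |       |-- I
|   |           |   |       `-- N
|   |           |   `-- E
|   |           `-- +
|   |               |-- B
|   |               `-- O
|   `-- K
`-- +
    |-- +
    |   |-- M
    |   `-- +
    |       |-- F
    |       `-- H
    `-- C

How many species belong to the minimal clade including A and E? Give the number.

The MRCA of A and E is the node subtending ((A,G),((J,L),(((D,(I,N)),E),(B,O)))).
That clade contains 10 terminal taxa: A, B, D, E, G, I, J, L, N, O.

10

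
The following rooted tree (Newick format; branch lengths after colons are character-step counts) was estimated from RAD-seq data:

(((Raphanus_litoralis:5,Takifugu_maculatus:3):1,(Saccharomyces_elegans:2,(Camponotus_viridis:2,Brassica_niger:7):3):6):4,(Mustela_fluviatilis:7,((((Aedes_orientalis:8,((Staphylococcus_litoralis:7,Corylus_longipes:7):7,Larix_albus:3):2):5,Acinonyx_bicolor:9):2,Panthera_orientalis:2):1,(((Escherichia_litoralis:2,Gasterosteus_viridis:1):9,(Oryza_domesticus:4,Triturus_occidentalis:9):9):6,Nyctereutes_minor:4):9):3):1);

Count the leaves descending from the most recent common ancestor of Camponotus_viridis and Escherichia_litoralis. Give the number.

17

The MRCA of Camponotus_viridis and Escherichia_litoralis is the root, so the clade is the entire tree.
That clade contains 17 terminal taxa: Acinonyx_bicolor, Aedes_orientalis, Brassica_niger, Camponotus_viridis, Corylus_longipes, Escherichia_litoralis, Gasterosteus_viridis, Larix_albus, Mustela_fluviatilis, Nyctereutes_minor, Oryza_domesticus, Panthera_orientalis, Raphanus_litoralis, Saccharomyces_elegans, Staphylococcus_litoralis, Takifugu_maculatus, Triturus_occidentalis.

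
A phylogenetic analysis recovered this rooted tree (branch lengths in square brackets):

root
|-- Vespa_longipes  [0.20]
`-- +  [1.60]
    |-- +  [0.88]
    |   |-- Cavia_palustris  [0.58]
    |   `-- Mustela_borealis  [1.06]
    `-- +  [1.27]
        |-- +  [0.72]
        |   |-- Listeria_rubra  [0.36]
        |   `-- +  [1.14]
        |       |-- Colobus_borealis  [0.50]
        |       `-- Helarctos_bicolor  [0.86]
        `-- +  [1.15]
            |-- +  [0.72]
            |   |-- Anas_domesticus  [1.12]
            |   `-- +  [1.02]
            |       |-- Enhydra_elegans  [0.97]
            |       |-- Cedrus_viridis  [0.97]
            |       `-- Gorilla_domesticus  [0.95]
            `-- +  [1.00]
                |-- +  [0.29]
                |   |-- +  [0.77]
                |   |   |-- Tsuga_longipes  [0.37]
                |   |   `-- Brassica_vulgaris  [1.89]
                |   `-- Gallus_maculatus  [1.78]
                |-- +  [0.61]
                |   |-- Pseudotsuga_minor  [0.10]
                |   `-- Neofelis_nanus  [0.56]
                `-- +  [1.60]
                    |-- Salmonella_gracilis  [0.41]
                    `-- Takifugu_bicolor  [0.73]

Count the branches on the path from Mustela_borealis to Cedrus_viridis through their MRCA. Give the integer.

7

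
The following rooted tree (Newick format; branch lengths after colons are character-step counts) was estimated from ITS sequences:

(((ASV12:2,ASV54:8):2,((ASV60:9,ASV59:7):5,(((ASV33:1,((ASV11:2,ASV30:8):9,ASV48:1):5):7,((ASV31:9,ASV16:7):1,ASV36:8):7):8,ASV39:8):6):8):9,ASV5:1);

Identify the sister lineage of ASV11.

ASV11 attaches to the tree at the node subtending (ASV11,ASV30).
The other lineage descending from that same node — the sister group — is the single tip ASV30.

ASV30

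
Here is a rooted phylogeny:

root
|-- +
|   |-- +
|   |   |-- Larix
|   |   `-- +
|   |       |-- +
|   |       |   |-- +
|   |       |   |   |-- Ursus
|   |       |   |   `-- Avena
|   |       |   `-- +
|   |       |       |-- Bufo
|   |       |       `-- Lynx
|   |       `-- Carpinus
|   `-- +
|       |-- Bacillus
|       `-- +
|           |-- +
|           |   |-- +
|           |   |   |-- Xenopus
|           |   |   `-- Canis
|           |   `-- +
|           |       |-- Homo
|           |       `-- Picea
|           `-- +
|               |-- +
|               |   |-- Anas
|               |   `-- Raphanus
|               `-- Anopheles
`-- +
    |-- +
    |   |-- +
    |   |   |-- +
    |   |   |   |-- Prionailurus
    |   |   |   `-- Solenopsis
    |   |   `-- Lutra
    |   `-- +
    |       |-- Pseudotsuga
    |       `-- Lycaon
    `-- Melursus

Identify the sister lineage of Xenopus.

Xenopus attaches to the tree at the node subtending (Xenopus,Canis).
The other lineage descending from that same node — the sister group — is the single tip Canis.

Canis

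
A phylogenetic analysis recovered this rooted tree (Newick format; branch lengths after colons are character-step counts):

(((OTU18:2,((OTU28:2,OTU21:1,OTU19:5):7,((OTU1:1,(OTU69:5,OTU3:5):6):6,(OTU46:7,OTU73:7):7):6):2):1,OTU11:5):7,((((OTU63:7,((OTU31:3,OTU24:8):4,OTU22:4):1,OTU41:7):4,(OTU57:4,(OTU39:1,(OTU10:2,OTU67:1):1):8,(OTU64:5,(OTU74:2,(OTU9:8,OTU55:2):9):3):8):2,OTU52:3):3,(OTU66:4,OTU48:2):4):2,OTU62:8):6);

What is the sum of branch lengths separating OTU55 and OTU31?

36

The path runs OTU55 → … → MRCA → … → OTU31; the MRCA is the node subtending ((OTU63,((OTU31,OTU24),OTU22),OTU41),(OTU57,(OTU39,(OTU10,OTU67)),(OTU64,(OTU74,(OTU9,OTU55)))),OTU52).
Branch lengths along that path: 2 + 9 + 3 + 8 + 2 + 4 + 1 + 4 + 3 = 36.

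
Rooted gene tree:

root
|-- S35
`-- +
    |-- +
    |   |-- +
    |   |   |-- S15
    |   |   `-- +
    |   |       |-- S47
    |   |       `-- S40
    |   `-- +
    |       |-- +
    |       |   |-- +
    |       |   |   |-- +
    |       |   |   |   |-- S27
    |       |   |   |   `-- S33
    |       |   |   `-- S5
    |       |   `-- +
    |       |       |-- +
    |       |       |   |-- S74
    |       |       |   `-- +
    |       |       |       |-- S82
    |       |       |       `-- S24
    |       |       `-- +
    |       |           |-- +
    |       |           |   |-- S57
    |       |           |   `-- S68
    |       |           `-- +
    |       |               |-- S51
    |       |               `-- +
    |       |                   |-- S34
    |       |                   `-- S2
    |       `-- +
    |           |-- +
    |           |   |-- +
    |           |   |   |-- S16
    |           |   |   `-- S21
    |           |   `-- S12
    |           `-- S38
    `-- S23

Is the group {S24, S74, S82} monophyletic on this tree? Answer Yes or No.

The most recent common ancestor of these taxa subtends (S74,(S82,S24)).
That clade has exactly 3 tips — every listed taxon and nothing else — so the group is monophyletic.

Yes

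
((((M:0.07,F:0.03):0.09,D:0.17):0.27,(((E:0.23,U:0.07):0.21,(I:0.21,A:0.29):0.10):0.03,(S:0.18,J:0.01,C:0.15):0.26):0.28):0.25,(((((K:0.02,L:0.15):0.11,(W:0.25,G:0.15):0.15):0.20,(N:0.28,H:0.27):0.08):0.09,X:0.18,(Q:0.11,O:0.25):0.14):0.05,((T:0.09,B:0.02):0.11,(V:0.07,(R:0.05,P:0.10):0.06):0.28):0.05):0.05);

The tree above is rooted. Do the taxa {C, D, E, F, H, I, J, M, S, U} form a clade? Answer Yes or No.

No

The MRCA of the listed taxa is the root, so the smallest clade containing them is the whole tree.
That clade also contains A, B, G, K, L, N, O, P, Q, R, T, V, W, X, which are not in the proposed group, so the group is not monophyletic.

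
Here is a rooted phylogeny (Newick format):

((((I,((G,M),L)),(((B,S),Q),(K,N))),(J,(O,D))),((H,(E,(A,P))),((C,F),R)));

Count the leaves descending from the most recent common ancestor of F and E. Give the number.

The MRCA of F and E is the node subtending ((H,(E,(A,P))),((C,F),R)).
That clade contains 7 terminal taxa: A, C, E, F, H, P, R.

7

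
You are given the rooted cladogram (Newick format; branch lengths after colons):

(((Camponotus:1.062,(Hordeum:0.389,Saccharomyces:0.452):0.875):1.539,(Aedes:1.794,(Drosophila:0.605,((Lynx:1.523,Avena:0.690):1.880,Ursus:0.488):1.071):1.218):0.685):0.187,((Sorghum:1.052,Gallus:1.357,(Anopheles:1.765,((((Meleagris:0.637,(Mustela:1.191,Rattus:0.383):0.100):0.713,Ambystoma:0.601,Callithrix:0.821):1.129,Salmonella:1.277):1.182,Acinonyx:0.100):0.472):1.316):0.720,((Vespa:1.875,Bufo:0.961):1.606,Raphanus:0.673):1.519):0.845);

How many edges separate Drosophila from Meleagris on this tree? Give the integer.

The MRCA of Drosophila and Meleagris is the root of the tree.
From Drosophila up to that node: 4 branches. From Meleagris up to the same node: 8 branches. Total: 4 + 8 = 12.

12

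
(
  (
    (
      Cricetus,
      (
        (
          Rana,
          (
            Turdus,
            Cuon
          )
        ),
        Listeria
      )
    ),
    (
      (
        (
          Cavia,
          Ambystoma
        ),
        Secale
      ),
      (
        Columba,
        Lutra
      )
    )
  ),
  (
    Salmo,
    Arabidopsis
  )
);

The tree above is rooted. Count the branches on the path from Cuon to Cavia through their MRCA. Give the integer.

The MRCA of Cuon and Cavia is the node subtending ((Cricetus,((Rana,(Turdus,Cuon)),Listeria)),(((Cavia,Ambystoma),Secale),(Columba,Lutra))).
From Cuon up to that node: 5 branches. From Cavia up to the same node: 4 branches. Total: 5 + 4 = 9.

9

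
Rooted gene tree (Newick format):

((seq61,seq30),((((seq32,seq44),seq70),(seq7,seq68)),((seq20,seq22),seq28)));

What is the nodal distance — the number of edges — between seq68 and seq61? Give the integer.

The MRCA of seq68 and seq61 is the root of the tree.
From seq68 up to that node: 4 branches. From seq61 up to the same node: 2 branches. Total: 4 + 2 = 6.

6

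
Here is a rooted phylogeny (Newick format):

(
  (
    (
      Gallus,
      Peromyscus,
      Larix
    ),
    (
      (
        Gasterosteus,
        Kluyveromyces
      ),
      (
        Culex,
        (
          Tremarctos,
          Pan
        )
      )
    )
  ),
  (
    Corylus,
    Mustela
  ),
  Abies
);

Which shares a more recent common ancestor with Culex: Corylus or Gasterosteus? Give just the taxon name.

Gasterosteus

The MRCA of Culex and Gasterosteus subtends ((Gasterosteus,Kluyveromyces),(Culex,(Tremarctos,Pan))) (5 taxa).
The MRCA of Culex and Corylus is the root, subtending the entire tree (11 taxa).
The first is nested inside the second, so Culex shares a more recent common ancestor with Gasterosteus.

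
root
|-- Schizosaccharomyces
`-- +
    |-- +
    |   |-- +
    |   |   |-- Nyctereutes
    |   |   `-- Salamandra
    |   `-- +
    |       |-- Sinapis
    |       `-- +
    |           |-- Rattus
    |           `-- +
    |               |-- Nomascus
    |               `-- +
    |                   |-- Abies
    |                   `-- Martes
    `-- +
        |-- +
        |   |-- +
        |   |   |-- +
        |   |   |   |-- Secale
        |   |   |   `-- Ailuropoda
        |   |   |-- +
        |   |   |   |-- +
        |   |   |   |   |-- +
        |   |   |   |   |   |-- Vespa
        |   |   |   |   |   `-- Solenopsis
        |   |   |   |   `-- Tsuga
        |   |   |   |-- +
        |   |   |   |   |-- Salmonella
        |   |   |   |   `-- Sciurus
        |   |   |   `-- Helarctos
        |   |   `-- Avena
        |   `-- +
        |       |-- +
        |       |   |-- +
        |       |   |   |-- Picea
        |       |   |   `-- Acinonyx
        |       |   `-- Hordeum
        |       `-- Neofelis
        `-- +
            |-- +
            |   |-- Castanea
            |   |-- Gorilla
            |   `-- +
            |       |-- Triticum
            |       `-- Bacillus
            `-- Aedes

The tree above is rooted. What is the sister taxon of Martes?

Abies

Martes attaches to the tree at the node subtending (Abies,Martes).
The other lineage descending from that same node — the sister group — is the single tip Abies.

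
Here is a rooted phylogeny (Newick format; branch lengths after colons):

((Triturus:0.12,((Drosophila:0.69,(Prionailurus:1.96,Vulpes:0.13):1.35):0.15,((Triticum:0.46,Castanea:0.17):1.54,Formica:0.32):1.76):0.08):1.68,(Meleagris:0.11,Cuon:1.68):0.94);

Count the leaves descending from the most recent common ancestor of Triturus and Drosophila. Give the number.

7

The MRCA of Triturus and Drosophila is the node subtending (Triturus,((Drosophila,(Prionailurus,Vulpes)),((Triticum,Castanea),Formica))).
That clade contains 7 terminal taxa: Castanea, Drosophila, Formica, Prionailurus, Triticum, Triturus, Vulpes.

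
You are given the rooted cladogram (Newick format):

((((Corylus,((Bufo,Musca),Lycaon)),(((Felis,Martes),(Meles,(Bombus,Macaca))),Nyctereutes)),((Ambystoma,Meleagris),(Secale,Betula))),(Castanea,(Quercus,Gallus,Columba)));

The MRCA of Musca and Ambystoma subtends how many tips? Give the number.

14

The MRCA of Musca and Ambystoma is the node subtending (((Corylus,((Bufo,Musca),Lycaon)),(((Felis,Martes),(Meles,(Bombus,Macaca))),Nyctereutes)),((Ambystoma,Meleagris),(Secale,Betula))).
That clade contains 14 terminal taxa: Ambystoma, Betula, Bombus, Bufo, Corylus, Felis, Lycaon, Macaca, Martes, Meleagris, Meles, Musca, Nyctereutes, Secale.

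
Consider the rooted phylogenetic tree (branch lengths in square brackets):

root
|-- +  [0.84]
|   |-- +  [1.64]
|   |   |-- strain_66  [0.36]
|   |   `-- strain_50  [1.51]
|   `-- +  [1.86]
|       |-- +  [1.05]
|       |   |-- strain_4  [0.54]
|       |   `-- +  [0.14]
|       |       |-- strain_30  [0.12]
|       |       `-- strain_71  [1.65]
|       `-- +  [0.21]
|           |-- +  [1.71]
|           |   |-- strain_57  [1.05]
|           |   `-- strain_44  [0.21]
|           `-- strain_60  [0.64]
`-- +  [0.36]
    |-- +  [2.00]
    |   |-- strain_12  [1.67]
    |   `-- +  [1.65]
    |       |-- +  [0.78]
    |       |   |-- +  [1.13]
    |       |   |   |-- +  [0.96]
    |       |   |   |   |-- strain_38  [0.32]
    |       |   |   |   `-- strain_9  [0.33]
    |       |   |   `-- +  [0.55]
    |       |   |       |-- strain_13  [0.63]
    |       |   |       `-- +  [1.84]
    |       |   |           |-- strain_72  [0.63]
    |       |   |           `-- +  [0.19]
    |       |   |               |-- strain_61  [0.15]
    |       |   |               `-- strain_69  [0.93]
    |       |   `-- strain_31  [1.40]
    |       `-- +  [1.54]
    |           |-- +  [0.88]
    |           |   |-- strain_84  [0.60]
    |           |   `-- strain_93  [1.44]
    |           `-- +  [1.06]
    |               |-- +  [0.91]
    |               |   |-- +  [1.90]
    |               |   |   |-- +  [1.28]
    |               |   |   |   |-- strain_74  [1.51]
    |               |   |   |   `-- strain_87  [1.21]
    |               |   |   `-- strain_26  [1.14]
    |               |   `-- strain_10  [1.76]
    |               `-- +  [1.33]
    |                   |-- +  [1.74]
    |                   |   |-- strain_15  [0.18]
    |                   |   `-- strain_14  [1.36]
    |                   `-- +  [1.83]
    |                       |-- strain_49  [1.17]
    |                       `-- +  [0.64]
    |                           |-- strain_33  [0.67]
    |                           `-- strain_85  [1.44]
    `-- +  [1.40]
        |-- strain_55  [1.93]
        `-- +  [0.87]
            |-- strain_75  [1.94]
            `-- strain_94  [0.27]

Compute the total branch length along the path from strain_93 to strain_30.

The path runs strain_93 → … → MRCA → … → strain_30; the MRCA is the root of the tree.
Branch lengths along that path: 1.44 + 0.88 + 1.54 + 1.65 + 2.00 + 0.36 + 0.84 + 1.86 + 1.05 + 0.14 + 0.12 = 11.88.

11.88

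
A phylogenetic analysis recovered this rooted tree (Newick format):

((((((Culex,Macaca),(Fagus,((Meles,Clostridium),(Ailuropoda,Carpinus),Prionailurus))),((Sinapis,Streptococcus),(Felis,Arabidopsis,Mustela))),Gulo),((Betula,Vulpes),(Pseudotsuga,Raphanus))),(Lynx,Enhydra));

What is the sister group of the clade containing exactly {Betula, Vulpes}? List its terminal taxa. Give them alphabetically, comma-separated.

Pseudotsuga, Raphanus

The clade containing exactly {Betula, Vulpes} attaches to the tree at the node subtending ((Betula,Vulpes),(Pseudotsuga,Raphanus)).
The other lineage descending from that same node — the sister group — is (Pseudotsuga,Raphanus); its 2 tips in alphabetical order are the answer.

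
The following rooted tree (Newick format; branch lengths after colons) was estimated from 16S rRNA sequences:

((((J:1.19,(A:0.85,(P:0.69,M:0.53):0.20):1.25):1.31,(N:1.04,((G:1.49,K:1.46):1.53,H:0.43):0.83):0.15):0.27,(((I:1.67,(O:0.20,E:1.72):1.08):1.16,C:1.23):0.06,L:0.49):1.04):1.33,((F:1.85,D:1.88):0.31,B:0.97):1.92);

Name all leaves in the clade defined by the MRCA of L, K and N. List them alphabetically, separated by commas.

Tracing L: it sits inside (((I,(O,E)),C),L).
Tracing K: it sits inside (G,K).
Tracing N: it sits inside (N,((G,K),H)).
The smallest clade enclosing all 3 is (((J,(A,(P,M))),(N,((G,K),H))),(((I,(O,E)),C),L)); the answer is its 13 terminal taxa in alphabetical order.

A, C, E, G, H, I, J, K, L, M, N, O, P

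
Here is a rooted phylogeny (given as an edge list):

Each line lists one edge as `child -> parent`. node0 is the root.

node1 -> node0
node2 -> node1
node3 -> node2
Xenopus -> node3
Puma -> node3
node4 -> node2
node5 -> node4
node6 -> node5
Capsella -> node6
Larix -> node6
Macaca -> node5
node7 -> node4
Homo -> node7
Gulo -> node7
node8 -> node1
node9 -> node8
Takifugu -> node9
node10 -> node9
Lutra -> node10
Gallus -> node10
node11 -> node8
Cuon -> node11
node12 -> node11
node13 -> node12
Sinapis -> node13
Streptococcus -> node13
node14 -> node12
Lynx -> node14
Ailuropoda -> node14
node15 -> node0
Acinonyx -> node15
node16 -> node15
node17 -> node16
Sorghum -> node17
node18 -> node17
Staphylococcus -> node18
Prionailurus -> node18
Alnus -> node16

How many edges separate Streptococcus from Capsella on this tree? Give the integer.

10

The MRCA of Streptococcus and Capsella is the node subtending (((Xenopus,Puma),(((Capsella,Larix),Macaca),(Homo,Gulo))),((Takifugu,(Lutra,Gallus)),(Cuon,((Sinapis,Streptococcus),(Lynx,Ailuropoda))))).
From Streptococcus up to that node: 5 branches. From Capsella up to the same node: 5 branches. Total: 5 + 5 = 10.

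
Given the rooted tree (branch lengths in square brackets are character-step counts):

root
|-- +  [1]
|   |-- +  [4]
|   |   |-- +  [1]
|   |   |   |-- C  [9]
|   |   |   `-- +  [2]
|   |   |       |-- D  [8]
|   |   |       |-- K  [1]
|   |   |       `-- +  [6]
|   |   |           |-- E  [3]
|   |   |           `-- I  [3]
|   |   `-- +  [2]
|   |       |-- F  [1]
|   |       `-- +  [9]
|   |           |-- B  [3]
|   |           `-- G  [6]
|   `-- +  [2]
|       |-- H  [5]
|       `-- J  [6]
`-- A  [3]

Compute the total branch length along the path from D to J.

The path runs D → … → MRCA → … → J; the MRCA is the node subtending (((C,(D,K,(E,I))),(F,(B,G))),(H,J)).
Branch lengths along that path: 8 + 2 + 1 + 4 + 2 + 6 = 23.

23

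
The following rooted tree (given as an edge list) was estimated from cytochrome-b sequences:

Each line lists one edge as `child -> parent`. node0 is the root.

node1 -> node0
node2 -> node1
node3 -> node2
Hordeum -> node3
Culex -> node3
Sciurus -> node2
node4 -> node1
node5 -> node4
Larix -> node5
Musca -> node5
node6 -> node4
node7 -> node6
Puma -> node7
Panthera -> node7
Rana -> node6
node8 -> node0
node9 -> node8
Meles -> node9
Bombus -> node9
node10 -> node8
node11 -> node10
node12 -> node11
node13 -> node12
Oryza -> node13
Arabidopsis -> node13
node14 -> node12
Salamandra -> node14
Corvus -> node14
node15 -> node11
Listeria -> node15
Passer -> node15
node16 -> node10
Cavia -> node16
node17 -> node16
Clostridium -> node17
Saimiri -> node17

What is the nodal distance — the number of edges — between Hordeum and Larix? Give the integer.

The MRCA of Hordeum and Larix is the node subtending (((Hordeum,Culex),Sciurus),((Larix,Musca),((Puma,Panthera),Rana))).
From Hordeum up to that node: 3 branches. From Larix up to the same node: 3 branches. Total: 3 + 3 = 6.

6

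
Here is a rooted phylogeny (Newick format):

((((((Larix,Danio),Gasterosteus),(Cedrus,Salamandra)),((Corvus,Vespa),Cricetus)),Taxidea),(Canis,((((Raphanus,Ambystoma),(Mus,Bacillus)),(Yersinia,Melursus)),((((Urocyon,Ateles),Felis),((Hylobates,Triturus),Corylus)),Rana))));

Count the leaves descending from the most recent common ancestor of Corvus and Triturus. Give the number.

23

The MRCA of Corvus and Triturus is the root, so the clade is the entire tree.
That clade contains 23 terminal taxa: Ambystoma, Ateles, Bacillus, Canis, Cedrus, Corvus, Corylus, Cricetus, Danio, Felis, Gasterosteus, Hylobates, Larix, Melursus, Mus, Rana, Raphanus, Salamandra, Taxidea, Triturus, Urocyon, Vespa, Yersinia.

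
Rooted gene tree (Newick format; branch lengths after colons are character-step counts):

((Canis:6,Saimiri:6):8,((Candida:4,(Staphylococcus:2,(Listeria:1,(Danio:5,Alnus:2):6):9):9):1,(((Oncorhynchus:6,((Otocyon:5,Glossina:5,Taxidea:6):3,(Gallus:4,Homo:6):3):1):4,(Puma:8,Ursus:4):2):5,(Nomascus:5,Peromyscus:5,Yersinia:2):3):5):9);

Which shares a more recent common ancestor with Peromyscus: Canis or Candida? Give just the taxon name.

The MRCA of Peromyscus and Candida subtends ((Candida,(Staphylococcus,(Listeria,(Danio,Alnus)))),(((Oncorhynchus,((Otocyon,Glossina,Taxidea),(Gallus,Homo))),(Puma,Ursus)),(Nomascus,Peromyscus,Yersinia))) (16 taxa).
The MRCA of Peromyscus and Canis is the root, subtending the entire tree (18 taxa).
The first is nested inside the second, so Peromyscus shares a more recent common ancestor with Candida.

Candida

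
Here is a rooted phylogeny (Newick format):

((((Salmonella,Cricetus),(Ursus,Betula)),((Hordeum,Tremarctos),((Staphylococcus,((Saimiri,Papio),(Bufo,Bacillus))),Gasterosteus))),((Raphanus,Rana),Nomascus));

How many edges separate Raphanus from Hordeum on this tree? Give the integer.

The MRCA of Raphanus and Hordeum is the root of the tree.
From Raphanus up to that node: 3 branches. From Hordeum up to the same node: 4 branches. Total: 3 + 4 = 7.

7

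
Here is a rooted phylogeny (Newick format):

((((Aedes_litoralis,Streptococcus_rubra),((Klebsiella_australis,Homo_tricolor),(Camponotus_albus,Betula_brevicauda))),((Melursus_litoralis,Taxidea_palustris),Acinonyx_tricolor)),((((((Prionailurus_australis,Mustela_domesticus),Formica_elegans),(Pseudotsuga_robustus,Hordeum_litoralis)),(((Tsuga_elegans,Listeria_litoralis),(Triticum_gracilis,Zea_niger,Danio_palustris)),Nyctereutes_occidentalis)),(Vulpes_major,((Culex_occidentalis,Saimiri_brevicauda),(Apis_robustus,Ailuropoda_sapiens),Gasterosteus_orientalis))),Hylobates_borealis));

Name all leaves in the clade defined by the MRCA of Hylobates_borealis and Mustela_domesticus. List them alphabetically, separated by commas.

Ailuropoda_sapiens, Apis_robustus, Culex_occidentalis, Danio_palustris, Formica_elegans, Gasterosteus_orientalis, Hordeum_litoralis, Hylobates_borealis, Listeria_litoralis, Mustela_domesticus, Nyctereutes_occidentalis, Prionailurus_australis, Pseudotsuga_robustus, Saimiri_brevicauda, Triticum_gracilis, Tsuga_elegans, Vulpes_major, Zea_niger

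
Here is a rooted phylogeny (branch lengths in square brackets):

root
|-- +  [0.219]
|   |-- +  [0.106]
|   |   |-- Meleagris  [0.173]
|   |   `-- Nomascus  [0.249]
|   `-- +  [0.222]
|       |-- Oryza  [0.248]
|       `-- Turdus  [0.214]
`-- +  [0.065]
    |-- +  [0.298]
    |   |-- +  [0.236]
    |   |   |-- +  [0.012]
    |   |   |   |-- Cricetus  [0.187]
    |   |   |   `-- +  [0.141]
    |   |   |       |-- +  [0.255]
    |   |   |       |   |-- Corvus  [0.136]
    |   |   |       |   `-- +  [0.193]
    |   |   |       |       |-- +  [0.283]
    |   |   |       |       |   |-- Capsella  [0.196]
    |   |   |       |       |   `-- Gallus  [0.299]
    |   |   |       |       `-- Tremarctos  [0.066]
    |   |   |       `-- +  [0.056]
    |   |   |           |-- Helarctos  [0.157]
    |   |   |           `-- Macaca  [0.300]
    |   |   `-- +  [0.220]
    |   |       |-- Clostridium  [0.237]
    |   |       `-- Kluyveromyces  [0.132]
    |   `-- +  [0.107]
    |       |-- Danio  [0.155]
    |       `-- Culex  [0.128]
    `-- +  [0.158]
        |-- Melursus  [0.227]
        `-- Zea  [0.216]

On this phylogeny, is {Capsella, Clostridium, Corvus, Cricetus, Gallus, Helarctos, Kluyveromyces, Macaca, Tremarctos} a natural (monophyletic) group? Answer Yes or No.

The most recent common ancestor of these taxa subtends ((Cricetus,((Corvus,((Capsella,Gallus),Tremarctos)),(Helarctos,Macaca))),(Clostridium,Kluyveromyces)).
That clade has exactly 9 tips — every listed taxon and nothing else — so the group is monophyletic.

Yes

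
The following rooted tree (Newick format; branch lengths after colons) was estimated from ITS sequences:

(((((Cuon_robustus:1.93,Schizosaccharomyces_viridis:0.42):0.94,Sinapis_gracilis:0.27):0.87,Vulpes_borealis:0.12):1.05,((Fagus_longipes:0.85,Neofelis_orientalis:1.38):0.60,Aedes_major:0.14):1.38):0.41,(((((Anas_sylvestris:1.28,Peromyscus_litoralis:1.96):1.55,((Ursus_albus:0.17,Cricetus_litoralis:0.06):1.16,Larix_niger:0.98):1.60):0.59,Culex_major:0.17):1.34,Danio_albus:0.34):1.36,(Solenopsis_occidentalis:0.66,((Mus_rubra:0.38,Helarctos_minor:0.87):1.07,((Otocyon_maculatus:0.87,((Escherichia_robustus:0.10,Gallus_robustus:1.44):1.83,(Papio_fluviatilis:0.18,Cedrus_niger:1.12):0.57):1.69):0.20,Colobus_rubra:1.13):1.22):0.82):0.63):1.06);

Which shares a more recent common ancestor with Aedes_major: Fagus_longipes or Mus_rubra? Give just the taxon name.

Fagus_longipes

The MRCA of Aedes_major and Fagus_longipes subtends ((Fagus_longipes,Neofelis_orientalis),Aedes_major) (3 taxa).
The MRCA of Aedes_major and Mus_rubra is the root, subtending the entire tree (23 taxa).
The first is nested inside the second, so Aedes_major shares a more recent common ancestor with Fagus_longipes.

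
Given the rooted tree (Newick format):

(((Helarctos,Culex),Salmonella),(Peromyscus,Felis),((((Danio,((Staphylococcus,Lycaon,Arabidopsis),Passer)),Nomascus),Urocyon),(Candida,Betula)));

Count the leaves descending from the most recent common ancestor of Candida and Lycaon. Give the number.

The MRCA of Candida and Lycaon is the node subtending ((((Danio,((Staphylococcus,Lycaon,Arabidopsis),Passer)),Nomascus),Urocyon),(Candida,Betula)).
That clade contains 9 terminal taxa: Arabidopsis, Betula, Candida, Danio, Lycaon, Nomascus, Passer, Staphylococcus, Urocyon.

9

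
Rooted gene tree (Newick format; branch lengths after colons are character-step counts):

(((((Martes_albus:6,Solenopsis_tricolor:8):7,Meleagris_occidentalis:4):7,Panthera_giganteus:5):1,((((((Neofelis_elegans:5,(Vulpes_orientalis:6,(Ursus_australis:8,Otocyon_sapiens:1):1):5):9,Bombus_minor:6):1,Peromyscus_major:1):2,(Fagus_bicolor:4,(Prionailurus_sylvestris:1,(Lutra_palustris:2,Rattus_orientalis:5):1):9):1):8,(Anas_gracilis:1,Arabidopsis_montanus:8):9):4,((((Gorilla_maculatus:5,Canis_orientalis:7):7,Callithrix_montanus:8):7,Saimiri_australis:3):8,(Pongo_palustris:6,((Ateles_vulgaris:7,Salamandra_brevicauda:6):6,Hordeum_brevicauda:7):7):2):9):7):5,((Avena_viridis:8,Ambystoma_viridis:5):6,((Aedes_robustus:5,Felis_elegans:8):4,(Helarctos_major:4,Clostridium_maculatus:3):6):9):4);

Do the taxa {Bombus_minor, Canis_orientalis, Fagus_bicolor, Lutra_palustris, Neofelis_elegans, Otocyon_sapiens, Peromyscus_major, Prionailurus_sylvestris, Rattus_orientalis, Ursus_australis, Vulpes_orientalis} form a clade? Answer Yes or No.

The MRCA of the listed taxa subtends ((((((Neofelis_elegans,(Vulpes_orientalis,(Ursus_australis,Otocyon_sapiens))),Bombus_minor),Peromyscus_major),(Fagus_bicolor,(Prionailurus_sylvestris,(Lutra_palustris,Rattus_orientalis)))),(Anas_gracilis,Arabidopsis_montanus)),((((Gorilla_maculatus,Canis_orientalis),Callithrix_montanus),Saimiri_australis),(Pongo_palustris,((Ateles_vulgaris,Salamandra_brevicauda),Hordeum_brevicauda)))).
That clade also contains Anas_gracilis, Arabidopsis_montanus, Ateles_vulgaris, Callithrix_montanus, Gorilla_maculatus, Hordeum_brevicauda, Pongo_palustris, Saimiri_australis, Salamandra_brevicauda, which are not in the proposed group, so the group is not monophyletic.

No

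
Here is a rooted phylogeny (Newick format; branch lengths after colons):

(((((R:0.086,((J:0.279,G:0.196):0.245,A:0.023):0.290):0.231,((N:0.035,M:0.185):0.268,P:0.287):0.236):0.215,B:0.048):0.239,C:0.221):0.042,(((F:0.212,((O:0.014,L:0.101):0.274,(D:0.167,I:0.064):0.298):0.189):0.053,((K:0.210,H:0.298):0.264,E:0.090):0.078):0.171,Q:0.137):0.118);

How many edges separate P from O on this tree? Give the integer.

11

The MRCA of P and O is the root of the tree.
From P up to that node: 5 branches. From O up to the same node: 6 branches. Total: 5 + 6 = 11.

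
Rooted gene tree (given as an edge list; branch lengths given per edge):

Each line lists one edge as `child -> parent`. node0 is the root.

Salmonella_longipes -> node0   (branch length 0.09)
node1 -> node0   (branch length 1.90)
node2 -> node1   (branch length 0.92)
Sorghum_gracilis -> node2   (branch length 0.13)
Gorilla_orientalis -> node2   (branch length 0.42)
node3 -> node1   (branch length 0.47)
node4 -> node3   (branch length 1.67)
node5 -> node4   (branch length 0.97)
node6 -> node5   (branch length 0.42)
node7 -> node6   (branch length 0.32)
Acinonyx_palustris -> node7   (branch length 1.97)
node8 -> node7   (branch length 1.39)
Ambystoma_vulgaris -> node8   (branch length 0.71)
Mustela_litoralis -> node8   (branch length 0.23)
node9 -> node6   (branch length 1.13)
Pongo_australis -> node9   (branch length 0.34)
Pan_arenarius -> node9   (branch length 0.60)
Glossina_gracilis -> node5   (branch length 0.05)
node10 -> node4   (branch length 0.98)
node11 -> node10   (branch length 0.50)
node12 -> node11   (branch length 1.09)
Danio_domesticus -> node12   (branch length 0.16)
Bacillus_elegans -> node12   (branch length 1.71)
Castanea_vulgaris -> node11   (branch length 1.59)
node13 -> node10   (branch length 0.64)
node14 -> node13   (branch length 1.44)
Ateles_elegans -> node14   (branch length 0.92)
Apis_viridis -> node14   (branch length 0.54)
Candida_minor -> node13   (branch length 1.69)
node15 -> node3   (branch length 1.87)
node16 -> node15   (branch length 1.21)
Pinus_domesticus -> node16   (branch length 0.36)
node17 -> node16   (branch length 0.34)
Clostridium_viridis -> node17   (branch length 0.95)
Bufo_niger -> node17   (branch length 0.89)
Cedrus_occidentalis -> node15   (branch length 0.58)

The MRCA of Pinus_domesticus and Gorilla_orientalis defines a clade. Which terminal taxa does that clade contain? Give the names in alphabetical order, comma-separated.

Acinonyx_palustris, Ambystoma_vulgaris, Apis_viridis, Ateles_elegans, Bacillus_elegans, Bufo_niger, Candida_minor, Castanea_vulgaris, Cedrus_occidentalis, Clostridium_viridis, Danio_domesticus, Glossina_gracilis, Gorilla_orientalis, Mustela_litoralis, Pan_arenarius, Pinus_domesticus, Pongo_australis, Sorghum_gracilis

Tracing Pinus_domesticus: it sits inside (Pinus_domesticus,(Clostridium_viridis,Bufo_niger)).
Tracing Gorilla_orientalis: it sits inside (Sorghum_gracilis,Gorilla_orientalis).
The smallest clade enclosing both is ((Sorghum_gracilis,Gorilla_orientalis),(((((Acinonyx_palustris,(Ambystoma_vulgaris,Mustela_litoralis)),(Pongo_australis,Pan_arenarius)),Glossina_gracilis),(((Danio_domesticus,Bacillus_elegans),Castanea_vulgaris),((Ateles_elegans,Apis_viridis),Candida_minor))),((Pinus_domesticus,(Clostridium_viridis,Bufo_niger)),Cedrus_occidentalis))); the answer is its 18 terminal taxa in alphabetical order.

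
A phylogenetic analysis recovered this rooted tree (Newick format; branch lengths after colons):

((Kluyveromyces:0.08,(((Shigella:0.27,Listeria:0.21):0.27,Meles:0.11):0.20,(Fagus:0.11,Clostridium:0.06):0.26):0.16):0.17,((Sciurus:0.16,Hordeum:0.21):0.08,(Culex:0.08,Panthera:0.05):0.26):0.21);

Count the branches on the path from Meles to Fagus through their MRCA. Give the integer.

4

The MRCA of Meles and Fagus is the node subtending (((Shigella,Listeria),Meles),(Fagus,Clostridium)).
From Meles up to that node: 2 branches. From Fagus up to the same node: 2 branches. Total: 2 + 2 = 4.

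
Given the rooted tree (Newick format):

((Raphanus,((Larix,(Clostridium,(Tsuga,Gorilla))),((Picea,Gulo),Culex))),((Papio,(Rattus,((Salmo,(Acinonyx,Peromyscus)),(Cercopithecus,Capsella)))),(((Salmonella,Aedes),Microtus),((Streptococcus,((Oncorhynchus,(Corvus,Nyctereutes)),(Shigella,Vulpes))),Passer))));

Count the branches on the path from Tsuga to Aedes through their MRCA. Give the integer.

11

The MRCA of Tsuga and Aedes is the root of the tree.
From Tsuga up to that node: 6 branches. From Aedes up to the same node: 5 branches. Total: 6 + 5 = 11.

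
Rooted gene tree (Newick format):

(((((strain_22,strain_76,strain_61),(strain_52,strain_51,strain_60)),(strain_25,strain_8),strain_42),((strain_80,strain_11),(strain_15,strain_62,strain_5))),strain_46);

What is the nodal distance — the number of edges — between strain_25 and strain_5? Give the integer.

6

The MRCA of strain_25 and strain_5 is the node subtending ((((strain_22,strain_76,strain_61),(strain_52,strain_51,strain_60)),(strain_25,strain_8),strain_42),((strain_80,strain_11),(strain_15,strain_62,strain_5))).
From strain_25 up to that node: 3 branches. From strain_5 up to the same node: 3 branches. Total: 3 + 3 = 6.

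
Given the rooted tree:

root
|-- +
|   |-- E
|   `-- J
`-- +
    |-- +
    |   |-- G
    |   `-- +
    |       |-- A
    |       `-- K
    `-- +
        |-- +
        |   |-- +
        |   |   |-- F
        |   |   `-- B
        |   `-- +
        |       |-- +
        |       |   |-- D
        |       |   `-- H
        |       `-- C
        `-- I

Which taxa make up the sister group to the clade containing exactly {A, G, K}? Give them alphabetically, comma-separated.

B, C, D, F, H, I

The clade containing exactly {A, G, K} attaches to the tree at the node subtending ((G,(A,K)),(((F,B),((D,H),C)),I)).
The other lineage descending from that same node — the sister group — is (((F,B),((D,H),C)),I); its 6 tips in alphabetical order are the answer.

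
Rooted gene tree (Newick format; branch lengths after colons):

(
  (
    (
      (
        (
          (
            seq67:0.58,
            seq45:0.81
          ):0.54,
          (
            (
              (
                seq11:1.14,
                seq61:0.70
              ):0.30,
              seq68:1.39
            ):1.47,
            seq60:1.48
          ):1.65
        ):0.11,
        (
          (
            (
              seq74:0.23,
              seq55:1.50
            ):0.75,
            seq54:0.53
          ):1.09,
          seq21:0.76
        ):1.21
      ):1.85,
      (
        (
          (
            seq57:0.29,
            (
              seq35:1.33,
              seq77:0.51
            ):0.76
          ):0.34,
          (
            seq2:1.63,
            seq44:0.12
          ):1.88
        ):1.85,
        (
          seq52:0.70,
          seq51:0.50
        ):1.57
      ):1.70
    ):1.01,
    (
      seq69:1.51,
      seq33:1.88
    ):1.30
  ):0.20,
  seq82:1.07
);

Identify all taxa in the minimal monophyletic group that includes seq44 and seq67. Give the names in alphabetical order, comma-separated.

Tracing seq44: it sits inside (seq2,seq44).
Tracing seq67: it sits inside (seq67,seq45).
The smallest clade enclosing both is ((((seq67,seq45),(((seq11,seq61),seq68),seq60)),(((seq74,seq55),seq54),seq21)),(((seq57,(seq35,seq77)),(seq2,seq44)),(seq52,seq51))); the answer is its 17 terminal taxa in alphabetical order.

seq11, seq2, seq21, seq35, seq44, seq45, seq51, seq52, seq54, seq55, seq57, seq60, seq61, seq67, seq68, seq74, seq77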